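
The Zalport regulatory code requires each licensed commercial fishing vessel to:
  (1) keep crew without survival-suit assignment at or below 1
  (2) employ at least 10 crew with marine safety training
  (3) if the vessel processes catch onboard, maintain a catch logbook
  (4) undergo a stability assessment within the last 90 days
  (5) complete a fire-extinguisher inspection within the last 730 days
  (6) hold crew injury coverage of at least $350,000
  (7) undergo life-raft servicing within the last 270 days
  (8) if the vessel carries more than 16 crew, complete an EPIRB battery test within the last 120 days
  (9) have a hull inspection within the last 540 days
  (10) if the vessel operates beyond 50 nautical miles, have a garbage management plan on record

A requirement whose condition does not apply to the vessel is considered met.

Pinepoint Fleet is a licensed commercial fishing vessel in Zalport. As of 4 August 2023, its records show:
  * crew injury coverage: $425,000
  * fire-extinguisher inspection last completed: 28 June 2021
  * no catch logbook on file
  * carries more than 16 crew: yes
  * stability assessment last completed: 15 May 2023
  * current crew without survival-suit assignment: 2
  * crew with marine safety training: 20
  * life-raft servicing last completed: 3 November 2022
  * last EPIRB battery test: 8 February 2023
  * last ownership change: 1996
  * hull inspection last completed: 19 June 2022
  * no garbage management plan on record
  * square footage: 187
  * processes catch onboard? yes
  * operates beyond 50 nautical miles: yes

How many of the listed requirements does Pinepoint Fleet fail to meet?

1. crew without survival-suit assignment 2 > 1 → not met
2. crew with marine safety training 20 ≥ 10 → met
3. condition 'processes catch onboard' holds; catch logbook absent → not met
4. stability assessment 81 days ago vs limit 90 → met
5. fire-extinguisher inspection 767 days ago vs limit 730 → not met
6. crew injury coverage $425,000 ≥ $350,000 → met
7. life-raft servicing 274 days ago vs limit 270 → not met
8. condition 'carries more than 16 crew' holds; EPIRB battery test 177 days ago vs limit 120 → not met
9. hull inspection 411 days ago vs limit 540 → met
10. condition 'operates beyond 50 nautical miles' holds; garbage management plan absent → not met
Not met: 6 of 10

6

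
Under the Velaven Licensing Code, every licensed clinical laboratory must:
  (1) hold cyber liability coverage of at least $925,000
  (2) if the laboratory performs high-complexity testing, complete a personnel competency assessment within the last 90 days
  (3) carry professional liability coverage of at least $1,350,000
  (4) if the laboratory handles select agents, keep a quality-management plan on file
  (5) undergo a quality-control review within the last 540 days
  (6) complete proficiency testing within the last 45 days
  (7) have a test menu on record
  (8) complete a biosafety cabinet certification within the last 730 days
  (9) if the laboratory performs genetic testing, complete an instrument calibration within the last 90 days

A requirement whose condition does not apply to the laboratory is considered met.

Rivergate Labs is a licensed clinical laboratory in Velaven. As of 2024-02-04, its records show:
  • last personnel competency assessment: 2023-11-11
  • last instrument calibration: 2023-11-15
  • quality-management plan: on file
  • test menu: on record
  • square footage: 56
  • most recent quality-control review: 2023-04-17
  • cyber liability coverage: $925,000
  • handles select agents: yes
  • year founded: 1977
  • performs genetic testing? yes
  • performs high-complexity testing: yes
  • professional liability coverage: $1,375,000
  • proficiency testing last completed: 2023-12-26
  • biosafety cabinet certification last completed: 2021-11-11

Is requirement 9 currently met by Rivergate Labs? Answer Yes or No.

Yes

9. condition 'performs genetic testing' holds; instrument calibration 81 days ago vs limit 90 → met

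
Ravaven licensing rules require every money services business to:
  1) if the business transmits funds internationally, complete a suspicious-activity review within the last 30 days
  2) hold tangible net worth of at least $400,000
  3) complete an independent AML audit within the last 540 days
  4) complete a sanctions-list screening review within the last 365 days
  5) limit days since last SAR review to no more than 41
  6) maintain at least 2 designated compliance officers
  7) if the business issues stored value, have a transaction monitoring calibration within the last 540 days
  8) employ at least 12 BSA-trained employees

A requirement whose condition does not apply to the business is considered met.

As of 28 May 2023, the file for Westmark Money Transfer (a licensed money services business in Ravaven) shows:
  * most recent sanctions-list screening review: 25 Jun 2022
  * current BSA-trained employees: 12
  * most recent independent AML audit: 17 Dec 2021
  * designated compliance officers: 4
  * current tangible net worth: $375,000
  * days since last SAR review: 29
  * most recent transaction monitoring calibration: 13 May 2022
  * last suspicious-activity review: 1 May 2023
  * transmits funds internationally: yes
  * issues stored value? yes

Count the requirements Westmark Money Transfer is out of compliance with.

1

1. condition 'transmits funds internationally' holds; suspicious-activity review 27 days ago vs limit 30 → met
2. tangible net worth $375,000 < $400,000 → not met
3. independent AML audit 527 days ago vs limit 540 → met
4. sanctions-list screening review 337 days ago vs limit 365 → met
5. days since last SAR review 29 ≤ 41 → met
6. designated compliance officers 4 ≥ 2 → met
7. condition 'issues stored value' holds; transaction monitoring calibration 380 days ago vs limit 540 → met
8. BSA-trained employees 12 ≥ 12 → met
Not met: 1 of 8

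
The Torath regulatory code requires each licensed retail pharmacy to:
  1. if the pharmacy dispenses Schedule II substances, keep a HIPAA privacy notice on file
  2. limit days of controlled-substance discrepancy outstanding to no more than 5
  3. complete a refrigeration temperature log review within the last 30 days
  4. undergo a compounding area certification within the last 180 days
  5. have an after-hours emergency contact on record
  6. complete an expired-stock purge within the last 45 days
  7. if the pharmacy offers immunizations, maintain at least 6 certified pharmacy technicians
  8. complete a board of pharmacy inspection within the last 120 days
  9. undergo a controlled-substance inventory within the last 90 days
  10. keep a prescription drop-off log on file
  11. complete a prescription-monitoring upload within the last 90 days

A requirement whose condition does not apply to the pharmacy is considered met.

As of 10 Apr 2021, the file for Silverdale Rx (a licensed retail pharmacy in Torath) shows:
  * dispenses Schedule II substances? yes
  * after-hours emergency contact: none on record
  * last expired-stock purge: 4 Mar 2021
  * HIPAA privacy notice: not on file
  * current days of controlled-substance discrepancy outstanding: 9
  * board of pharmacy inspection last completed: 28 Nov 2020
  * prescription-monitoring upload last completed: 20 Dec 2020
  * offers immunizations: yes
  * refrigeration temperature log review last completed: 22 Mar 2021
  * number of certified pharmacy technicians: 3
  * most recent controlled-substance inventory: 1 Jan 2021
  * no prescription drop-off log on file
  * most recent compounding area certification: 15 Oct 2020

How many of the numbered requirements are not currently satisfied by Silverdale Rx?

8

1. condition 'dispenses Schedule II substances' holds; HIPAA privacy notice absent → not met
2. days of controlled-substance discrepancy outstanding 9 > 5 → not met
3. refrigeration temperature log review 19 days ago vs limit 30 → met
4. compounding area certification 177 days ago vs limit 180 → met
5. after-hours emergency contact absent → not met
6. expired-stock purge 37 days ago vs limit 45 → met
7. condition 'offers immunizations' holds; certified pharmacy technicians 3 < 6 → not met
8. board of pharmacy inspection 133 days ago vs limit 120 → not met
9. controlled-substance inventory 99 days ago vs limit 90 → not met
10. prescription drop-off log absent → not met
11. prescription-monitoring upload 111 days ago vs limit 90 → not met
Not met: 8 of 11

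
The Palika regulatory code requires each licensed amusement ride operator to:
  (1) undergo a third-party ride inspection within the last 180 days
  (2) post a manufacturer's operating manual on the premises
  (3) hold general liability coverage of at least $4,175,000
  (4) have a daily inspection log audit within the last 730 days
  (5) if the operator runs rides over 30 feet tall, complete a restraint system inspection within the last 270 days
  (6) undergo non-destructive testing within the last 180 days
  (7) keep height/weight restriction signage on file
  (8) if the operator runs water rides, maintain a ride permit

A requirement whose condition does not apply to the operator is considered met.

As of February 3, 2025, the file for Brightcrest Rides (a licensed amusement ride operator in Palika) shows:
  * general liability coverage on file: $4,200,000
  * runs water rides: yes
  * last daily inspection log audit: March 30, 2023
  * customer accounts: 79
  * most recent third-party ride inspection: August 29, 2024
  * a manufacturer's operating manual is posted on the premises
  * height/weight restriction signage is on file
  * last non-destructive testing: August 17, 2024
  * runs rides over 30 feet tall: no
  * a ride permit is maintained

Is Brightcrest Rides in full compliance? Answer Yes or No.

1. third-party ride inspection 158 days ago vs limit 180 → met
2. manufacturer's operating manual present → met
3. general liability coverage $4,200,000 ≥ $4,175,000 → met
4. daily inspection log audit 676 days ago vs limit 730 → met
5. condition 'runs rides over 30 feet tall' does not hold → requirement n/a → met
6. non-destructive testing 170 days ago vs limit 180 → met
7. height/weight restriction signage present → met
8. condition 'runs water rides' holds; ride permit present → met
All met.

Yes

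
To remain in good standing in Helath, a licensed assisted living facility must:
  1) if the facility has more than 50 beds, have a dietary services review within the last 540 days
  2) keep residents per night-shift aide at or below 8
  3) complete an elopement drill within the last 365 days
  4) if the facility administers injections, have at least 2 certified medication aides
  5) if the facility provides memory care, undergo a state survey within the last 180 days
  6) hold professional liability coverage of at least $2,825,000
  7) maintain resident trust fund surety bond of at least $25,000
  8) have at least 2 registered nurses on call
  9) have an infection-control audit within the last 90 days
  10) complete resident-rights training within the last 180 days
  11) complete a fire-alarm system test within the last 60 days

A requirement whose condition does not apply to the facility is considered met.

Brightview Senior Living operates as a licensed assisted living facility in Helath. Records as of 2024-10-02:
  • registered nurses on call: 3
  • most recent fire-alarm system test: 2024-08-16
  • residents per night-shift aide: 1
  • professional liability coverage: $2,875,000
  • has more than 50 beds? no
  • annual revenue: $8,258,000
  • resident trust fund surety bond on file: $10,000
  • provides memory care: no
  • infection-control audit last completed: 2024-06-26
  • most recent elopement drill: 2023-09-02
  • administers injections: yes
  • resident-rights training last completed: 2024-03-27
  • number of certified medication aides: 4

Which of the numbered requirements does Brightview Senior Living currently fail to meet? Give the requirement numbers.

3, 7, 9, 10

1. condition 'has more than 50 beds' does not hold → requirement n/a → met
2. residents per night-shift aide 1 ≤ 8 → met
3. elopement drill 396 days ago vs limit 365 → not met
4. condition 'administers injections' holds; certified medication aides 4 ≥ 2 → met
5. condition 'provides memory care' does not hold → requirement n/a → met
6. professional liability coverage $2,875,000 ≥ $2,825,000 → met
7. resident trust fund surety bond $10,000 < $25,000 → not met
8. registered nurses on call 3 ≥ 2 → met
9. infection-control audit 98 days ago vs limit 90 → not met
10. resident-rights training 189 days ago vs limit 180 → not met
11. fire-alarm system test 47 days ago vs limit 60 → met
Not met: 3, 7, 9, 10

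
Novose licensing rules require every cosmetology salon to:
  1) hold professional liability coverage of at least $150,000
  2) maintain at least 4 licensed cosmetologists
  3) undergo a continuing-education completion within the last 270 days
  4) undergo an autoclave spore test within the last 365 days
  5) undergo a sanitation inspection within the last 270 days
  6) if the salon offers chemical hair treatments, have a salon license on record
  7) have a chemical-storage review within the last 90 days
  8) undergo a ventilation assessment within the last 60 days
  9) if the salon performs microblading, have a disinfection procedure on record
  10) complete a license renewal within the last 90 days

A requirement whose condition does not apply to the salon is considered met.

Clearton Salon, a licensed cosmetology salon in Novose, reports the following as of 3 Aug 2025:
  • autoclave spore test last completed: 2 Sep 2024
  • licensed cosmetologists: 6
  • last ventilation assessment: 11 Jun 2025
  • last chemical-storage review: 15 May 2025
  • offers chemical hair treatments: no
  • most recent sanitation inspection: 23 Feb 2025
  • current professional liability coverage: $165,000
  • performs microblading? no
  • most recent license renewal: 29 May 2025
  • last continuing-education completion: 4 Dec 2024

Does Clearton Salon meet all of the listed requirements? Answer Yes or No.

Yes

1. professional liability coverage $165,000 ≥ $150,000 → met
2. licensed cosmetologists 6 ≥ 4 → met
3. continuing-education completion 242 days ago vs limit 270 → met
4. autoclave spore test 335 days ago vs limit 365 → met
5. sanitation inspection 161 days ago vs limit 270 → met
6. condition 'offers chemical hair treatments' does not hold → requirement n/a → met
7. chemical-storage review 80 days ago vs limit 90 → met
8. ventilation assessment 53 days ago vs limit 60 → met
9. condition 'performs microblading' does not hold → requirement n/a → met
10. license renewal 66 days ago vs limit 90 → met
All met.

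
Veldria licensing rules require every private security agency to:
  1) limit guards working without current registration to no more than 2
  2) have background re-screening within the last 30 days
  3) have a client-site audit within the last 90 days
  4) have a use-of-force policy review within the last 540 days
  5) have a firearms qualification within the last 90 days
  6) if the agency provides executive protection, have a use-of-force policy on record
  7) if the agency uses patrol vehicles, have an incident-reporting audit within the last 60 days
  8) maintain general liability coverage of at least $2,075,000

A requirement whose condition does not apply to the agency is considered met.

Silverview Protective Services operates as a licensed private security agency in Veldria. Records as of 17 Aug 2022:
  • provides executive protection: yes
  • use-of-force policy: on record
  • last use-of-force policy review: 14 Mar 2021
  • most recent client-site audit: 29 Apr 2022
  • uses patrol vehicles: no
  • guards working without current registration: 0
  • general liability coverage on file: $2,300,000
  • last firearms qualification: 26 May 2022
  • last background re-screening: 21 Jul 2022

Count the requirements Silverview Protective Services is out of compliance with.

1

1. guards working without current registration 0 ≤ 2 → met
2. background re-screening 27 days ago vs limit 30 → met
3. client-site audit 110 days ago vs limit 90 → not met
4. use-of-force policy review 521 days ago vs limit 540 → met
5. firearms qualification 83 days ago vs limit 90 → met
6. condition 'provides executive protection' holds; use-of-force policy present → met
7. condition 'uses patrol vehicles' does not hold → requirement n/a → met
8. general liability coverage $2,300,000 ≥ $2,075,000 → met
Not met: 1 of 8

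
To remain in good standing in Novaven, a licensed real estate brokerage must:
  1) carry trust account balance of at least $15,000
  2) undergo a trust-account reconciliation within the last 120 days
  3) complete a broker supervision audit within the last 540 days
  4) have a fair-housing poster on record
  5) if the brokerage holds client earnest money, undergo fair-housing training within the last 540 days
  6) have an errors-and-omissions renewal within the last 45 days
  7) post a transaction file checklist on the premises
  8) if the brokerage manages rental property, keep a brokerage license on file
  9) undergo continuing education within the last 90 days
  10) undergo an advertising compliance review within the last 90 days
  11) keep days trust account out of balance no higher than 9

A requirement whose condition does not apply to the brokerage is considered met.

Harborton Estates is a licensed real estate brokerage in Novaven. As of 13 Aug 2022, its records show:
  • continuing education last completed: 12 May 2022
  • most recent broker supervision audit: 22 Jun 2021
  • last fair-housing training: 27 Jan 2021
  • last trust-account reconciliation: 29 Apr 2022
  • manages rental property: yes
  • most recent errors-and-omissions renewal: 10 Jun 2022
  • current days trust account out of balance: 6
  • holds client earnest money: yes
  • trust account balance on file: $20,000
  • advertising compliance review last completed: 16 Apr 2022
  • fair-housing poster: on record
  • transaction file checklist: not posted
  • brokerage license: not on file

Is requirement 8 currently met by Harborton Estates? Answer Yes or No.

No

8. condition 'manages rental property' holds; brokerage license absent → not met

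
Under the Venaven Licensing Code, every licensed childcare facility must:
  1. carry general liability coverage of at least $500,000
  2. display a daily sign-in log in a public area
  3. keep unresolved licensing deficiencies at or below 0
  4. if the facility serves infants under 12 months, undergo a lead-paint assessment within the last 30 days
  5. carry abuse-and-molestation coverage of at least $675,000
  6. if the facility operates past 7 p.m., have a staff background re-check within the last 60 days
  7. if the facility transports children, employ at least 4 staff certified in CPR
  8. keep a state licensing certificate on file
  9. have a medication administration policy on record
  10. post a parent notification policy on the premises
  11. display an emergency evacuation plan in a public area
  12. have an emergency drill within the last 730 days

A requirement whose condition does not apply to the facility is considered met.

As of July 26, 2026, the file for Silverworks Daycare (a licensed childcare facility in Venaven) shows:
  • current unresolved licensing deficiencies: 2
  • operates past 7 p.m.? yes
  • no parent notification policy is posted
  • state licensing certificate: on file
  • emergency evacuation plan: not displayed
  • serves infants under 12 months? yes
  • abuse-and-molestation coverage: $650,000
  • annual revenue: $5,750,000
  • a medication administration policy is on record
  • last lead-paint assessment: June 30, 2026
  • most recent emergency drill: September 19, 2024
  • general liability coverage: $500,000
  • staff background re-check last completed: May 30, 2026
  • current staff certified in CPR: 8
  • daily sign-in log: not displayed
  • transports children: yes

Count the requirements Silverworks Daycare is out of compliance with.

5

1. general liability coverage $500,000 ≥ $500,000 → met
2. daily sign-in log absent → not met
3. unresolved licensing deficiencies 2 > 0 → not met
4. condition 'serves infants under 12 months' holds; lead-paint assessment 26 days ago vs limit 30 → met
5. abuse-and-molestation coverage $650,000 < $675,000 → not met
6. condition 'operates past 7 p.m.' holds; staff background re-check 57 days ago vs limit 60 → met
7. condition 'transports children' holds; staff certified in CPR 8 ≥ 4 → met
8. state licensing certificate present → met
9. medication administration policy present → met
10. parent notification policy absent → not met
11. emergency evacuation plan absent → not met
12. emergency drill 675 days ago vs limit 730 → met
Not met: 5 of 12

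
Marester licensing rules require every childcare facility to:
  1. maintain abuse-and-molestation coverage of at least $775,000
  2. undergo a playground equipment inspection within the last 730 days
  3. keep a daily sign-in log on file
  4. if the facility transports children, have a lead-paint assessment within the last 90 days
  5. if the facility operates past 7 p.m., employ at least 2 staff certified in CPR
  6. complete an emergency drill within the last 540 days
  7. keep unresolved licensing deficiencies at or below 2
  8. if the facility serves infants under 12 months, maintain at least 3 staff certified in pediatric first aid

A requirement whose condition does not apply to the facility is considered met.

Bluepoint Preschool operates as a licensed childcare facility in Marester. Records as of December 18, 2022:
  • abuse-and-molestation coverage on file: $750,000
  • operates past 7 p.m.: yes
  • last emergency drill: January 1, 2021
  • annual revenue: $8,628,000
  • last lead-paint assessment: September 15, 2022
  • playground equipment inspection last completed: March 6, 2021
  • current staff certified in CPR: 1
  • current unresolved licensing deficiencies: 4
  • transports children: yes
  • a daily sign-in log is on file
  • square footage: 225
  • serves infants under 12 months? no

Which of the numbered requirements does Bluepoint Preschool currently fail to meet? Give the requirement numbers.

1, 4, 5, 6, 7

1. abuse-and-molestation coverage $750,000 < $775,000 → not met
2. playground equipment inspection 652 days ago vs limit 730 → met
3. daily sign-in log present → met
4. condition 'transports children' holds; lead-paint assessment 94 days ago vs limit 90 → not met
5. condition 'operates past 7 p.m.' holds; staff certified in CPR 1 < 2 → not met
6. emergency drill 716 days ago vs limit 540 → not met
7. unresolved licensing deficiencies 4 > 2 → not met
8. condition 'serves infants under 12 months' does not hold → requirement n/a → met
Not met: 1, 4, 5, 6, 7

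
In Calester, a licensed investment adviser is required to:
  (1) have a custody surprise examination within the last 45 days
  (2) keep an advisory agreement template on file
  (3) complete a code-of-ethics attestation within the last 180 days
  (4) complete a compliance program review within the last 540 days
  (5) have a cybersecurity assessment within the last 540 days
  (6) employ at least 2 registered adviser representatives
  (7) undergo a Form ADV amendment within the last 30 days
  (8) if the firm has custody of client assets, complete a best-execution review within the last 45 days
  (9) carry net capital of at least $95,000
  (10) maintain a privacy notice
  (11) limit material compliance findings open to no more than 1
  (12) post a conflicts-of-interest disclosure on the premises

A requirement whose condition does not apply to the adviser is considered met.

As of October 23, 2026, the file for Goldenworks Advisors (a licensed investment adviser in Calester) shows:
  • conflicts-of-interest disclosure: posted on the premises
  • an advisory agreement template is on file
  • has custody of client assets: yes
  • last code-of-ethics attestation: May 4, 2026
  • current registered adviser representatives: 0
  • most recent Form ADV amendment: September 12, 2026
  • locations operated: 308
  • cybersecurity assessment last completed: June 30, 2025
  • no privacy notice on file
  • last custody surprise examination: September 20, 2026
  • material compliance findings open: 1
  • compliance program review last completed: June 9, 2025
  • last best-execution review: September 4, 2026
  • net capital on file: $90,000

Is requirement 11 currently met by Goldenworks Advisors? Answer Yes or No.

11. material compliance findings open 1 ≤ 1 → met

Yes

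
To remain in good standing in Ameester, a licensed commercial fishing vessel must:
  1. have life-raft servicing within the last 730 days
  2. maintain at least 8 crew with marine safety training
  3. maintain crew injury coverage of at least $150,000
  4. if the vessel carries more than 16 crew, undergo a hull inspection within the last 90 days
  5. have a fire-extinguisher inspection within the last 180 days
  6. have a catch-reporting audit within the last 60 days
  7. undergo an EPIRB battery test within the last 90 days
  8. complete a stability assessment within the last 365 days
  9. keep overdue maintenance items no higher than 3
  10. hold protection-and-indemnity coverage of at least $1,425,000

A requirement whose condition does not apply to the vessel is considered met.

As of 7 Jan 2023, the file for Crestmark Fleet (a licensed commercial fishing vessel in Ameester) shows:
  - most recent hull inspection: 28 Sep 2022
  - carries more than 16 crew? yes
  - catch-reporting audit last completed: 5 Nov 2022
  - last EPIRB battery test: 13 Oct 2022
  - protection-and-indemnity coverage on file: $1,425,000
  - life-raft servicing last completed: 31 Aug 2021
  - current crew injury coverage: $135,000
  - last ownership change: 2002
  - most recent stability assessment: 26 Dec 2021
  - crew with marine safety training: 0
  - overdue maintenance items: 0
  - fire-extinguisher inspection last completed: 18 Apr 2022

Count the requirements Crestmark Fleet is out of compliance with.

6

1. life-raft servicing 494 days ago vs limit 730 → met
2. crew with marine safety training 0 < 8 → not met
3. crew injury coverage $135,000 < $150,000 → not met
4. condition 'carries more than 16 crew' holds; hull inspection 101 days ago vs limit 90 → not met
5. fire-extinguisher inspection 264 days ago vs limit 180 → not met
6. catch-reporting audit 63 days ago vs limit 60 → not met
7. EPIRB battery test 86 days ago vs limit 90 → met
8. stability assessment 377 days ago vs limit 365 → not met
9. overdue maintenance items 0 ≤ 3 → met
10. protection-and-indemnity coverage $1,425,000 ≥ $1,425,000 → met
Not met: 6 of 10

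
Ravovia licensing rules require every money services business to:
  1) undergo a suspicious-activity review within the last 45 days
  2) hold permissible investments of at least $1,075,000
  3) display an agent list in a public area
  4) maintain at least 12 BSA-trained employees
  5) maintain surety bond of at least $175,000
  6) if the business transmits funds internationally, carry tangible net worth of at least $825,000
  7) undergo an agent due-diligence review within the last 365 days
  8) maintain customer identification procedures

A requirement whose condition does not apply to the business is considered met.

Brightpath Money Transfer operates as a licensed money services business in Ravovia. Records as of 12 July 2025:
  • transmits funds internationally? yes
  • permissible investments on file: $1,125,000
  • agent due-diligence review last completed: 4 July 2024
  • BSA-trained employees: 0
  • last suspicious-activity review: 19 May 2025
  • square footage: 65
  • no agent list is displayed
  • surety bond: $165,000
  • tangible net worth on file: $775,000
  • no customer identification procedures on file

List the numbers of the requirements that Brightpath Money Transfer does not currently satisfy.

1, 3, 4, 5, 6, 7, 8

1. suspicious-activity review 54 days ago vs limit 45 → not met
2. permissible investments $1,125,000 ≥ $1,075,000 → met
3. agent list absent → not met
4. BSA-trained employees 0 < 12 → not met
5. surety bond $165,000 < $175,000 → not met
6. condition 'transmits funds internationally' holds; tangible net worth $775,000 < $825,000 → not met
7. agent due-diligence review 373 days ago vs limit 365 → not met
8. customer identification procedures absent → not met
Not met: 1, 3, 4, 5, 6, 7, 8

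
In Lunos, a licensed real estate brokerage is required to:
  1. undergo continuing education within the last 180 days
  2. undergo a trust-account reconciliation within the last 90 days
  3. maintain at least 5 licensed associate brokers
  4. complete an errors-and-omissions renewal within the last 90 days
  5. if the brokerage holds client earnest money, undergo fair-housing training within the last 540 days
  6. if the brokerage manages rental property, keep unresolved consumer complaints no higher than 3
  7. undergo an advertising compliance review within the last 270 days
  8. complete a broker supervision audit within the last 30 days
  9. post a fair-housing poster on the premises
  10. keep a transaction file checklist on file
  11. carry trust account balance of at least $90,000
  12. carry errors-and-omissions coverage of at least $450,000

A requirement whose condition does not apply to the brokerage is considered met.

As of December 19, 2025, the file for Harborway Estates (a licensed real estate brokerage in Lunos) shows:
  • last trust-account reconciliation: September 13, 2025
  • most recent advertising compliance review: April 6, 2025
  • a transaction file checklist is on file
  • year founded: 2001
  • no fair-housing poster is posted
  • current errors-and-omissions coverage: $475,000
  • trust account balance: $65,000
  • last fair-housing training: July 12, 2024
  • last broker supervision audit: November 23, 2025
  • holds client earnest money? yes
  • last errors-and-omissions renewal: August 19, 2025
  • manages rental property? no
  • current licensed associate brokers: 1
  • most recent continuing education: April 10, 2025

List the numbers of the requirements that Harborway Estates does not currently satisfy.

1. continuing education 253 days ago vs limit 180 → not met
2. trust-account reconciliation 97 days ago vs limit 90 → not met
3. licensed associate brokers 1 < 5 → not met
4. errors-and-omissions renewal 122 days ago vs limit 90 → not met
5. condition 'holds client earnest money' holds; fair-housing training 525 days ago vs limit 540 → met
6. condition 'manages rental property' does not hold → requirement n/a → met
7. advertising compliance review 257 days ago vs limit 270 → met
8. broker supervision audit 26 days ago vs limit 30 → met
9. fair-housing poster absent → not met
10. transaction file checklist present → met
11. trust account balance $65,000 < $90,000 → not met
12. errors-and-omissions coverage $475,000 ≥ $450,000 → met
Not met: 1, 2, 3, 4, 9, 11

1, 2, 3, 4, 9, 11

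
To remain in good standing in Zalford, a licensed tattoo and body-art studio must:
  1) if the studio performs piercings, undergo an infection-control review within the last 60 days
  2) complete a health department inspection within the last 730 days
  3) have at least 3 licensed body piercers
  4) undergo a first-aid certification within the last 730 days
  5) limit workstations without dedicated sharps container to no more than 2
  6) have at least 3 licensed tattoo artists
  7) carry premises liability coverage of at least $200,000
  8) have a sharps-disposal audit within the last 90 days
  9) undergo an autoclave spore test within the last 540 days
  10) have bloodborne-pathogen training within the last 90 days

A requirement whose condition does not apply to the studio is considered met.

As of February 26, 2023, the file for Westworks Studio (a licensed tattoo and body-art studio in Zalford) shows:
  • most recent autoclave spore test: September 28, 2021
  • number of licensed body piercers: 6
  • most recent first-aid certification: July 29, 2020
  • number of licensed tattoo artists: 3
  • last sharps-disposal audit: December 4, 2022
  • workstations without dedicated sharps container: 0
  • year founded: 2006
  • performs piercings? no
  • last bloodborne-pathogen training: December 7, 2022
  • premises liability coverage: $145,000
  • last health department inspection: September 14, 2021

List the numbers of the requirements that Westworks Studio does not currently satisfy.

4, 7

1. condition 'performs piercings' does not hold → requirement n/a → met
2. health department inspection 530 days ago vs limit 730 → met
3. licensed body piercers 6 ≥ 3 → met
4. first-aid certification 942 days ago vs limit 730 → not met
5. workstations without dedicated sharps container 0 ≤ 2 → met
6. licensed tattoo artists 3 ≥ 3 → met
7. premises liability coverage $145,000 < $200,000 → not met
8. sharps-disposal audit 84 days ago vs limit 90 → met
9. autoclave spore test 516 days ago vs limit 540 → met
10. bloodborne-pathogen training 81 days ago vs limit 90 → met
Not met: 4, 7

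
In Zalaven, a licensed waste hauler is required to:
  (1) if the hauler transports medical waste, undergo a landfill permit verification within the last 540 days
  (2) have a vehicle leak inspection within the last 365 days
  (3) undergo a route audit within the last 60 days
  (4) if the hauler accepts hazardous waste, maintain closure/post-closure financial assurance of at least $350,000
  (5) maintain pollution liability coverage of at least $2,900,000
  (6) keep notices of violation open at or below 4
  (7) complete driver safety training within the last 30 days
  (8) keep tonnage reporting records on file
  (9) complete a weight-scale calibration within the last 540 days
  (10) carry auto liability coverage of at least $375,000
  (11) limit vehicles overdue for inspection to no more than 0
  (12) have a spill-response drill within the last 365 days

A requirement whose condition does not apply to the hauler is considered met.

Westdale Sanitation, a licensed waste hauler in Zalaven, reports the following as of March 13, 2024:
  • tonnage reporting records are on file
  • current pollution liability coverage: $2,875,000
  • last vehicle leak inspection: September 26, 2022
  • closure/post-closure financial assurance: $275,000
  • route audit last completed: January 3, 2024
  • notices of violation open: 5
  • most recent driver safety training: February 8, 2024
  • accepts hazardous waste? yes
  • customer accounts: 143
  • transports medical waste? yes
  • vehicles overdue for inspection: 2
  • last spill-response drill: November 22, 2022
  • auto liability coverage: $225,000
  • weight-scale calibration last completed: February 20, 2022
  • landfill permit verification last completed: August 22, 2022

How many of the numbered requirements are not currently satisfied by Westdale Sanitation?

11

1. condition 'transports medical waste' holds; landfill permit verification 569 days ago vs limit 540 → not met
2. vehicle leak inspection 534 days ago vs limit 365 → not met
3. route audit 70 days ago vs limit 60 → not met
4. condition 'accepts hazardous waste' holds; closure/post-closure financial assurance $275,000 < $350,000 → not met
5. pollution liability coverage $2,875,000 < $2,900,000 → not met
6. notices of violation open 5 > 4 → not met
7. driver safety training 34 days ago vs limit 30 → not met
8. tonnage reporting records present → met
9. weight-scale calibration 752 days ago vs limit 540 → not met
10. auto liability coverage $225,000 < $375,000 → not met
11. vehicles overdue for inspection 2 > 0 → not met
12. spill-response drill 477 days ago vs limit 365 → not met
Not met: 11 of 12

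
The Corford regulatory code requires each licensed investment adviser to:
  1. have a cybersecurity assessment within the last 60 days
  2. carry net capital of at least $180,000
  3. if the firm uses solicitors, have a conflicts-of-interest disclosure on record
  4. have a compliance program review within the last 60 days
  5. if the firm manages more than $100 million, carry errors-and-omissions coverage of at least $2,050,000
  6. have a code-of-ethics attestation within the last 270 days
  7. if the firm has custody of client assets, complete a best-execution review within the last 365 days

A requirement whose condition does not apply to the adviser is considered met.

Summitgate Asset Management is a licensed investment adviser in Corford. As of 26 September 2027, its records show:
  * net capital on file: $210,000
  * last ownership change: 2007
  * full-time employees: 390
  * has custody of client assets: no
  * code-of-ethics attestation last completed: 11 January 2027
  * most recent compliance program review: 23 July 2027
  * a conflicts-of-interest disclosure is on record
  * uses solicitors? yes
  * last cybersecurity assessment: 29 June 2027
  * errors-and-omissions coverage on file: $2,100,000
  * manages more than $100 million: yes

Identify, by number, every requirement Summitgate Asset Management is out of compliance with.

1, 4

1. cybersecurity assessment 89 days ago vs limit 60 → not met
2. net capital $210,000 ≥ $180,000 → met
3. condition 'uses solicitors' holds; conflicts-of-interest disclosure present → met
4. compliance program review 65 days ago vs limit 60 → not met
5. condition 'manages more than $100 million' holds; errors-and-omissions coverage $2,100,000 ≥ $2,050,000 → met
6. code-of-ethics attestation 258 days ago vs limit 270 → met
7. condition 'has custody of client assets' does not hold → requirement n/a → met
Not met: 1, 4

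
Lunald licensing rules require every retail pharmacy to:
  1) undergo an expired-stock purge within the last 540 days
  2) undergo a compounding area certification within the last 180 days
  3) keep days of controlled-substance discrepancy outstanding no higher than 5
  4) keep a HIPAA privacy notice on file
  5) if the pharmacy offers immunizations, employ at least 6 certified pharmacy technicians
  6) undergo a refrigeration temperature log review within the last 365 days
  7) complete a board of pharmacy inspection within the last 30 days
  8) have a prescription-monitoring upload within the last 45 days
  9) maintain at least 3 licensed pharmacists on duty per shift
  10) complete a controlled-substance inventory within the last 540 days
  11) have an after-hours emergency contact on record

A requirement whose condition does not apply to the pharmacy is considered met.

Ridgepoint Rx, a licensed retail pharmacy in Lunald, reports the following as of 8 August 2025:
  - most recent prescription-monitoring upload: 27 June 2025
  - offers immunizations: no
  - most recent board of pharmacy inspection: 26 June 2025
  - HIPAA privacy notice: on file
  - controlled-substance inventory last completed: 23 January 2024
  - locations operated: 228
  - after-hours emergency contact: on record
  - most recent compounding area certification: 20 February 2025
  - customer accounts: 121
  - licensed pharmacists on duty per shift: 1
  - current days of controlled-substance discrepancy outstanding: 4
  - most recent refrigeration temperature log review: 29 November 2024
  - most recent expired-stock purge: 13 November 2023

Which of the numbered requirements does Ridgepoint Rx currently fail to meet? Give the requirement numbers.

1, 7, 9, 10

1. expired-stock purge 634 days ago vs limit 540 → not met
2. compounding area certification 169 days ago vs limit 180 → met
3. days of controlled-substance discrepancy outstanding 4 ≤ 5 → met
4. HIPAA privacy notice present → met
5. condition 'offers immunizations' does not hold → requirement n/a → met
6. refrigeration temperature log review 252 days ago vs limit 365 → met
7. board of pharmacy inspection 43 days ago vs limit 30 → not met
8. prescription-monitoring upload 42 days ago vs limit 45 → met
9. licensed pharmacists on duty per shift 1 < 3 → not met
10. controlled-substance inventory 563 days ago vs limit 540 → not met
11. after-hours emergency contact present → met
Not met: 1, 7, 9, 10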